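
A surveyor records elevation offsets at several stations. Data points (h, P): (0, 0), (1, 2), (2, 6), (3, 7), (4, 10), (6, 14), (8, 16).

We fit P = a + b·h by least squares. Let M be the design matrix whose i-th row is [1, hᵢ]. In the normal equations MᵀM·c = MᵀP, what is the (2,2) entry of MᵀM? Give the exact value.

130

Row 2 ↔ basis h, column 2 ↔ basis h, so (MᵀM)_{2,2} = Σᵢ (h)·(h) = (0)·(0) + (1)·(1) + (2)·(2) + (3)·(3) + (4)·(4) + (6)·(6) + (8)·(8) = 130.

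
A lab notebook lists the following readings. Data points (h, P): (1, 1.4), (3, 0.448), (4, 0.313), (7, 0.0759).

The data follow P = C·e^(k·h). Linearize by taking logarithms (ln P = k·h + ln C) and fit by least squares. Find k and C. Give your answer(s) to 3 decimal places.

With ln Pᵢ as the transformed response and hᵢ as the regressor:
AᵀA = [[75.0000, 15.0000]; [15.0000, 4]], rhs = [-24.7670, -4.2064]ᵀ  (here Σh = 15.0000, Σ(h)² = 75.0000, Σln P = -4.2064, Σh·ln P = -24.7670).
Solving (det = 75.0000): k = -0.47963, ln C = 0.74702, so C = exp(0.74702) = 2.11070.

k = -0.480, C = 2.111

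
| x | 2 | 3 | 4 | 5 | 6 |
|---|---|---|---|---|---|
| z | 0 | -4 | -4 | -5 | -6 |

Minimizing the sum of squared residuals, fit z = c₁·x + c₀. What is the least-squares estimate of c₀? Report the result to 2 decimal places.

MᵀM·[c₁, c₀]ᵀ = Mᵀz reads: 90·c₁ + 20·c₀ = -89;  20·c₁ + 5·c₀ = -19.
(Σx·x = 90, Σx = 20, Σ1 = 5, Σx·z = -89, Σz = -19.)
Eliminating c₀: 5·(row 1) − 20·(row 2) gives 50·c₁ = 5·(-89) − 20·(-19) = -65, so c₁ = -13/10.
Then c₀ = ((-19) − 20·(-13/10))/5 = 7/5.

c₀ = 1.40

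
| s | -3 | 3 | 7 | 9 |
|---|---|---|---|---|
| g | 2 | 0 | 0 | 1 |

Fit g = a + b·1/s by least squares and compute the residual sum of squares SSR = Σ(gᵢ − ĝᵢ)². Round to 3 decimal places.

SSR = 0.420

The normal equations are: 4·a + (16/63)·b = 3;  (16/63)·a + (1012/3969)·b = -5/9.
Δ = 4·(1012/3969) − (16/63)² = 1264/1323.
a = (3·(1012/3969) − (16/63)·(-5/9))/(1264/1323) = 899/948; b = (4·(-5/9) − (16/63)·3)/(1264/1323) = -987/316.
Residuals: 5/474, 22/237, -119/237, 63/158; SSR = 199/474.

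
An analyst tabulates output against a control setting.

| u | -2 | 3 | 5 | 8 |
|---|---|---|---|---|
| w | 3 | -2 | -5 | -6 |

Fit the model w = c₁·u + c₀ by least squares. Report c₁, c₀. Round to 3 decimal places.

Forming MᵀM = [[102, 14]; [14, 4]] and Mᵀw = [-85, -10]ᵀ gives MᵀM·[c₁, c₀]ᵀ = Mᵀw.
Eliminating c₀: 4·(row 1) − 14·(row 2) gives 212·c₁ = 4·(-85) − 14·(-10) = -200, so c₁ = -50/53.
Then c₀ = ((-10) − 14·(-50/53))/4 = 85/106.

c₁ = -0.943, c₀ = 0.802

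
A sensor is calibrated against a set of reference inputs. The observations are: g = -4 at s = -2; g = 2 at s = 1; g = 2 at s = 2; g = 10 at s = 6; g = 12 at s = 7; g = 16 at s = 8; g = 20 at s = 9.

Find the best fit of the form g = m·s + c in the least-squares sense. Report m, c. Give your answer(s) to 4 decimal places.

m = 2.0562, c = -0.8202

Sums needed: Σs·s = 239, Σs = 31, Σ1 = 7.
Right-hand side: Σs·g = 466, Σg = 58.
Determinant 239·7 − 31² = 712.
m = (466·7 − 31·58)/712 = 183/89; c = (239·58 − 31·466)/712 = -73/89.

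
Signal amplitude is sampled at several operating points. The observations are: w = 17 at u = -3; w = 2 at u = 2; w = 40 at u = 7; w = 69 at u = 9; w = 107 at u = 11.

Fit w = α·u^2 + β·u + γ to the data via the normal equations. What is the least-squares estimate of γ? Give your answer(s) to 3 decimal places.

γ = 1.866

From the data, Σu^2·u^2 = 23700, Σu^2·u = 2384, Σu^2 = 264, Σu·u = 264, Σu = 26, Σ1 = 5.
Right-hand side: Σu^2·w = 20657, Σu·w = 2031, Σw = 235.
So XᵀX·[α, β, γ]ᵀ = Xᵀw: [[23700, 2384, 264]; [2384, 264, 26]; [264, 26, 5]]·[α, β, γ]ᵀ = [20657, 2031, 235]ᵀ.
Row-reducing yields α = 23501/22564, β = -42779/22564, γ = 21053/11282.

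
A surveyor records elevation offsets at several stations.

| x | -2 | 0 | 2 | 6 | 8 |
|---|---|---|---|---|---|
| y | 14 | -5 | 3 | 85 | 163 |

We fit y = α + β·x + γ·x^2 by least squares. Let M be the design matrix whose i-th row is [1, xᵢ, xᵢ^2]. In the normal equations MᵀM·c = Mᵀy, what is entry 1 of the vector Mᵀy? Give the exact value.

260

Entry 1 ↔ basis 1, so (Mᵀy)_{1} = Σᵢ yᵢ = (1)·(14) + (1)·(-5) + (1)·(3) + (1)·(85) + (1)·(163) = 260.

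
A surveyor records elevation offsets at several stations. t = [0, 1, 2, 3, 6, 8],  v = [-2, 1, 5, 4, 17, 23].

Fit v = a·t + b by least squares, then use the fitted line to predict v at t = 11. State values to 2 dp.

With design matrix X, XᵀX = [[114, 20]; [20, 6]] and Xᵀv = [309, 48]ᵀ.
Eliminating b: 6·(row 1) − 20·(row 2) gives 284·a = 6·309 − 20·48 = 894, so a = 447/142.
Then b = (48 − 20·(447/142))/6 = -177/71.
At t = 11: v̂ = (447/142)·(11) + (-177/71)·(1) = 4563/142.

v̂ = 32.13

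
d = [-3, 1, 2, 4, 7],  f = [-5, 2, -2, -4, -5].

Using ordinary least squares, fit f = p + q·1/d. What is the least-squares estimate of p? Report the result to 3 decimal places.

Setting ∂/∂p … = 0 gives: 5·p + (131/84)·q = -14;  (131/84)·p + (10189/7056)·q = 20/21.
Determinant 5·(10189/7056) − (131/84)² = 4223/882.
p = ((-14)·(10189/7056) − (131/84)·(20/21))/(4223/882) = -76563/16892; q = (5·(20/21) − (131/84)·(-14))/(4223/882) = 23457/4223.

p = -4.533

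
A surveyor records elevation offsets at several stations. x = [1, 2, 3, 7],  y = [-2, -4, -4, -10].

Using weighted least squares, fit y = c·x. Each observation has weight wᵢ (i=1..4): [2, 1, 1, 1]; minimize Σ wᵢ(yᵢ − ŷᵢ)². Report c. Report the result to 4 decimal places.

With design matrix A, AᵀWA = [[64]] and AᵀWy = [-94]ᵀ.
c = (-94)/64 = -1.46875.

c = -1.4688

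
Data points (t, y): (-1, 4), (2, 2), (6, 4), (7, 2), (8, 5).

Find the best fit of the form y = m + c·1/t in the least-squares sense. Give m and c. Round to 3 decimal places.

m = 3.388, c = -0.914

Forming AᵀA = [[5, -11/168]; [-11/168, 37081/28224]] and Aᵀy = [17, -239/168]ᵀ gives AᵀA·[m, c]ᵀ = Aᵀy.
det = 5·(37081/28224) − (-11/168)² = 46321/7056.
m = (17·(37081/28224) − (-11/168)·(-239/168))/(46321/7056) = 14267/4211; c = (5·(-239/168) − (-11/168)·17)/(46321/7056) = -42336/46321.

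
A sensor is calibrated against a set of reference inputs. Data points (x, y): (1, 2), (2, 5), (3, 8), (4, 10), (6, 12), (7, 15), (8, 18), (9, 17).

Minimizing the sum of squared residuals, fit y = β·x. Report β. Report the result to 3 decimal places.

β = 2.115

The normal system MᵀM·[β]ᵀ = Mᵀy is [[260]]·[β]ᵀ = [550]ᵀ.
β = 550/260 = 2.11538.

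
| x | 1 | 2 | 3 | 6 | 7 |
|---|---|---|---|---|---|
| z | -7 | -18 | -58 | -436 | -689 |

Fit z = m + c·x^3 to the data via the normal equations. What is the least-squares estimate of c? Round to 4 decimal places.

c = -1.9987

Compute the Gram sums: Σ1 = 5, Σx^3 = 595, Σx^3·x^3 = 165099.
Right-hand side: Σz = -1208, Σx^3·z = -332220.
So AᵀA·[m, c]ᵀ = Aᵀz: [[5, 595]; [595, 165099]]·[m, c]ᵀ = [-1208, -332220]ᵀ.
Δ = 5·165099 − 595² = 471470.
m = ((-1208)·165099 − 595·(-332220))/471470 = -884346/235735; c = (5·(-332220) − 595·(-1208))/471470 = -94234/47147.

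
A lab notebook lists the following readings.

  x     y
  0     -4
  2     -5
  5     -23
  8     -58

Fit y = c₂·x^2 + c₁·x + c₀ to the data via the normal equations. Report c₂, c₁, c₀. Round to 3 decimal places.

c₂ = -1.003, c₁ = 1.239, c₀ = -3.835

AᵀA·[c₂, c₁, c₀]ᵀ = Aᵀy reads: 4737·c₂ + 645·c₁ + 93·c₀ = -4307;  645·c₂ + 93·c₁ + 15·c₀ = -589;  93·c₂ + 15·c₁ + 4·c₀ = -90.
Row-reducing yields c₂ = -382/381, c₁ = 472/381, c₀ = -487/127.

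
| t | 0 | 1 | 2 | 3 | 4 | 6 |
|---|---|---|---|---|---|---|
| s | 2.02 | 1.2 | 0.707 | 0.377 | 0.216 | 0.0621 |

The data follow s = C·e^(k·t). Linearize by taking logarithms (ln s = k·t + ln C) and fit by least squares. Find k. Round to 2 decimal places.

k = -0.58

Linearized form: ln s = k·t + ln C. From the 6 transformed points,
AᵀA = [[66.0000, 16.0000]; [16.0000, 6]], rhs = [-26.2416, -4.7483]ᵀ  (here Σt = 16.0000, Σ(t)² = 66.0000, Σln s = -4.7483, Σt·ln s = -26.2416).
Δ = 66.0000·6 − (16.0000)² = 140.0000; k = (-26.2416·6 − 16.0000·-4.7483)/140.0000 = -0.58198, ln C = (66.0000·-4.7483 − 16.0000·-26.2416)/140.0000 = 0.76056.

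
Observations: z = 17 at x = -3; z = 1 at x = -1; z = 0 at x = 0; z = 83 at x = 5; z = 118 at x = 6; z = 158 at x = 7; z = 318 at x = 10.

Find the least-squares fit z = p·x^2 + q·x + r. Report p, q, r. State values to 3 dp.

p = 2.966, q = 2.178, r = -1.389

Compute the Gram sums: Σx^2·x^2 = 14404, Σx^2·x = 1656, Σx^2 = 220, Σx·x = 220, Σx = 24, Σ1 = 7.
And Σx^2·z = 46019, Σx·z = 5357, Σz = 695.
MᵀM·[p, q, r]ᵀ = Mᵀz becomes [[14404, 1656, 220]; [1656, 220, 24]; [220, 24, 7]]·[p, q, r]ᵀ = [46019, 5357, 695]ᵀ.
Solving the 3×3 system (Gaussian elimination) gives p = 377751/127372, q = 277379/127372, r = -44242/31843.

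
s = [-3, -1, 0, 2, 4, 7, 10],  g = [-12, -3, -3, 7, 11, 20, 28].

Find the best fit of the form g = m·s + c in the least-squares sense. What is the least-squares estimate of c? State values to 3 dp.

Setting ∂/∂m … = 0 gives: 179·m + 19·c = 517;  19·m + 7·c = 48.
(Σs·s = 179, Σs = 19, Σ1 = 7, Σs·g = 517, Σg = 48.)
det = 179·7 − 19² = 892.
m = (517·7 − 19·48)/892 = 2707/892; c = (179·48 − 19·517)/892 = -1231/892.

c = -1.380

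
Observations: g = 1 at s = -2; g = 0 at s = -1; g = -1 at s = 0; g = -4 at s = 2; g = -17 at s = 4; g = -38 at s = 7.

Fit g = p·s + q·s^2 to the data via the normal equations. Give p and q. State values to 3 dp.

Entries of MᵀM: Σs·s = 74, Σs·s^2 = 406, Σs^2·s^2 = 2690.
And Σs·g = -344, Σs^2·g = -2146.
Determinant 74·2690 − 406² = 34224.
p = ((-344)·2690 − 406·(-2146))/34224 = -4507/2852; q = (74·(-2146) − 406·(-344))/34224 = -1595/2852.

p = -1.580, q = -0.559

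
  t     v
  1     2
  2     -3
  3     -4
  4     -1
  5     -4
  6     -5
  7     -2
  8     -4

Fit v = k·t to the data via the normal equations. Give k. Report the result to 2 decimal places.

k = -0.57

Normal-equation sums: Σt·t = 204.
Moment sums: Σt·v = -116.
So XᵀX·[k]ᵀ = Xᵀv: [[204]]·[k]ᵀ = [-116]ᵀ.
k = (-116)/204 = -0.568627.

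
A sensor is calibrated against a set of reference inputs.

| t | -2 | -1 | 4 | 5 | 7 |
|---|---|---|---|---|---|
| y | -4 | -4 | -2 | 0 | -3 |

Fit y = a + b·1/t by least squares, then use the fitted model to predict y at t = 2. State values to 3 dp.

ŷ = -1.070

From the data, Σ1 = 5, Σ1/t = -127/140, Σ1/t·1/t = 26909/19600.
For Mᵀy: Σy = -13, Σ1/t·y = 71/14.
Normal equations: [[5, -127/140]; [-127/140, 26909/19600]]·[a, b]ᵀ = [-13, 71/14]ᵀ.
Δ = 5·(26909/19600) − (-127/140)² = 7401/1225.
a = ((-13)·(26909/19600) − (-127/140)·(71/14))/(7401/1225) = -86549/39472; b = (5·(71/14) − (-127/140)·(-13))/(7401/1225) = 22155/9868.
At t = 2: ŷ = (-86549/39472)·(1) + (22155/9868)·(1/2) = -42239/39472.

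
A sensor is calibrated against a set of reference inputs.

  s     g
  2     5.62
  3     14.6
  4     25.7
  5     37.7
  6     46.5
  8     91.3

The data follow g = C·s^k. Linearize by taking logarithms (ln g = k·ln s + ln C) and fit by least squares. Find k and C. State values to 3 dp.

With ln gᵢ as the transformed response and ln sᵢ as the regressor:
Σln s = 8.6587, Σ(ln s)² = 13.7340, Σln g = 19.6371, Σln s·ln g = 30.7506.
Equations: 13.7340·k + 8.6587·ln C = 30.7506;  8.6587·k + 6·ln C = 19.6371.
Δ = 13.7340·6 − (8.6587)² = 7.4309; k = (30.7506·6 − 8.6587·19.6371)/7.4309 = 1.94752, ln C = (13.7340·19.6371 − 8.6587·30.7506)/7.4309 = 0.46236, so C = exp(0.46236) = 1.58781.

k = 1.948, C = 1.588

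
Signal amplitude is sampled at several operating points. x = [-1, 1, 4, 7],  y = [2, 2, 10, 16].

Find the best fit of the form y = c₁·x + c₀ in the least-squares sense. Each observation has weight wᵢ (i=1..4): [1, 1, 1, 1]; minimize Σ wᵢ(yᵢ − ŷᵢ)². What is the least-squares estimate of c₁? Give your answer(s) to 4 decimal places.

Compute the Gram sums: Σwᵢ·x·x = 67, Σwᵢ·x = 11, Σwᵢ·1 = 4.
For AᵀWy: Σwᵢ·x·y = 152, Σwᵢ·y = 30.
So AᵀWA·[c₁, c₀]ᵀ = AᵀWy: [[67, 11]; [11, 4]]·[c₁, c₀]ᵀ = [152, 30]ᵀ.
det = 67·4 − 11² = 147.
c₁ = (152·4 − 11·30)/147 = 278/147; c₀ = (67·30 − 11·152)/147 = 338/147.

c₁ = 1.8912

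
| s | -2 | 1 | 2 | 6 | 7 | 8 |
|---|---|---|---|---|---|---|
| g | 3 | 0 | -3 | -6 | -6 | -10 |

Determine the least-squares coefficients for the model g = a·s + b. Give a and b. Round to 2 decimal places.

Entries of MᵀM: Σs·s = 158, Σs = 22, Σ1 = 6.
Moment sums: Σs·g = -170, Σg = -22.
MᵀM·[a, b]ᵀ = Mᵀg becomes [[158, 22]; [22, 6]]·[a, b]ᵀ = [-170, -22]ᵀ.
Determinant 158·6 − 22² = 464.
a = ((-170)·6 − 22·(-22))/464 = -67/58; b = (158·(-22) − 22·(-170))/464 = 33/58.

a = -1.16, b = 0.57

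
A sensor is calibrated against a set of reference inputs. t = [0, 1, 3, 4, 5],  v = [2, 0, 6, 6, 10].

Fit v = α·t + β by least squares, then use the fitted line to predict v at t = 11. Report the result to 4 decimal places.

v̂ = 19.2558

Normal-equation sums: Σt·t = 51, Σt = 13, Σ1 = 5.
Moment sums: Σt·v = 92, Σv = 24.
Normal equations: [[51, 13]; [13, 5]]·[α, β]ᵀ = [92, 24]ᵀ.
Δ = 51·5 − 13² = 86.
α = (92·5 − 13·24)/86 = 74/43; β = (51·24 − 13·92)/86 = 14/43.
At t = 11: v̂ = (74/43)·(11) + (14/43)·(1) = 828/43.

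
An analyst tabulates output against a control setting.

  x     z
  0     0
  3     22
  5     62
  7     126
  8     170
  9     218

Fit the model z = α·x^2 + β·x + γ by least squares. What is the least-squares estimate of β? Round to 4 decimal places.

Normal-equation sums: Σx^2·x^2 = 13764, Σx^2·x = 1736, Σx^2 = 228, Σx·x = 228, Σx = 32, Σ1 = 6.
And Σx^2·z = 36460, Σx·z = 4580, Σz = 598.
So AᵀA·[α, β, γ]ᵀ = Aᵀz: [[13764, 1736, 228]; [1736, 228, 32]; [228, 32, 6]]·[α, β, γ]ᵀ = [36460, 4580, 598]ᵀ.
Inverting the 3×3 Gram matrix, [α, β, γ]ᵀ = [4024/1375, -629/275, 903/1375]ᵀ.

β = -2.2873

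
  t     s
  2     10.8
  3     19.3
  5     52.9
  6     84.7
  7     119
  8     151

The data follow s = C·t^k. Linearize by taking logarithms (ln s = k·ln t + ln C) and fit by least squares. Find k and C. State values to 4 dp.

Taking logs, ln s = k·ln t + ln C, so regress ln s on ln t.
Σln t = 9.2183, Σ(ln t)² = 15.5987, Σln s = 23.5436, Σln t·ln s = 38.9750.
Equations: 15.5987·k + 9.2183·ln C = 38.9750;  9.2183·k + 6·ln C = 23.5436.
Slope k = (n·Σln t·ln s − Σln t·Σln s)/(n·Σ(ln t)² − (Σln t)²) = (6·38.9750 − 9.2183·23.5436)/8.6152 = 1.95213; ln C = (Σln s − k·Σln t)/n = 0.92470, so C = exp(0.92470) = 2.52112.

k = 1.9521, C = 2.5211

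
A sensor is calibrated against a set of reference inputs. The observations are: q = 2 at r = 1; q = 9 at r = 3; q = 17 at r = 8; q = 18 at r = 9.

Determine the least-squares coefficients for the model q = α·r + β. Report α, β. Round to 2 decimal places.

The normal equations are: 155·α + 21·β = 327;  21·α + 4·β = 46.
(Σr·r = 155, Σr = 21, Σ1 = 4, Σr·q = 327, Σq = 46.)
Δ = 155·4 − 21² = 179.
α = (327·4 − 21·46)/179 = 342/179; β = (155·46 − 21·327)/179 = 263/179.

α = 1.91, β = 1.47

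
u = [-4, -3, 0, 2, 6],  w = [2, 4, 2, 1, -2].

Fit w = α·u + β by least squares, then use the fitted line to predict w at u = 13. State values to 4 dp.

ŵ = -4.8025

From the data, Σu·u = 65, Σu = 1, Σ1 = 5.
And Σu·w = -30, Σw = 7.
XᵀX·[α, β]ᵀ = Xᵀw becomes [[65, 1]; [1, 5]]·[α, β]ᵀ = [-30, 7]ᵀ.
Determinant 65·5 − 1² = 324.
α = ((-30)·5 − 1·7)/324 = -157/324; β = (65·7 − 1·(-30))/324 = 485/324.
At u = 13: ŵ = (-157/324)·(13) + (485/324)·(1) = -389/81.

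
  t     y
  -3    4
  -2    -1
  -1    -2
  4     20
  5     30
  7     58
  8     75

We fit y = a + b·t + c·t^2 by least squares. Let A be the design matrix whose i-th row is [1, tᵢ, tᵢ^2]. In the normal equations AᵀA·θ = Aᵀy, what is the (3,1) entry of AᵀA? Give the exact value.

Row 3 ↔ basis t^2, column 1 ↔ basis 1, so (AᵀA)_{3,1} = Σᵢ t^2 = (9)·(1) + (4)·(1) + (1)·(1) + (16)·(1) + (25)·(1) + (49)·(1) + (64)·(1) = 168.

168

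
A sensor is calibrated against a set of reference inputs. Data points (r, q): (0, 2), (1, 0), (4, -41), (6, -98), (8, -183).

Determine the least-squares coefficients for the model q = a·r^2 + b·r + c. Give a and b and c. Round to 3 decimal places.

The normal equations are: 5649·a + 793·b + 117·c = -15896;  793·a + 117·b + 19·c = -2216;  117·a + 19·b + 5·c = -320.
(Σr^2·r^2 = 5649, Σr^2·r = 793, Σr^2 = 117, Σr·r = 117, Σr = 19, Σ1 = 5, Σr^2·q = -15896, Σr·q = -2216, Σq = -320.)
Solving the 3×3 system (Gaussian elimination) gives a = -35348/11299, b = 22684/11299, c = 17808/11299.

a = -3.128, b = 2.008, c = 1.576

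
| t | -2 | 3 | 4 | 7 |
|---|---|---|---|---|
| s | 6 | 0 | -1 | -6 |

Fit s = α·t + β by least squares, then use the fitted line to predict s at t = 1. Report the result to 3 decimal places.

The normal system MᵀM·[α, β]ᵀ = Mᵀs is [[78, 12]; [12, 4]]·[α, β]ᵀ = [-58, -1]ᵀ.
Determinant 78·4 − 12² = 168.
α = ((-58)·4 − 12·(-1))/168 = -55/42; β = (78·(-1) − 12·(-58))/168 = 103/28.
At t = 1: ŝ = (-55/42)·(1) + (103/28)·(1) = 199/84.

ŝ = 2.369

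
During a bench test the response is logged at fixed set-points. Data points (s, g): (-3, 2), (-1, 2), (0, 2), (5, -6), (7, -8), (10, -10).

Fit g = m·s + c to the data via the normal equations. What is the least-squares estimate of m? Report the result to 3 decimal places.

XᵀX·[m, c]ᵀ = Xᵀg reads: 184·m + 18·c = -194;  18·m + 6·c = -18.
det = 184·6 − 18² = 780.
m = ((-194)·6 − 18·(-18))/780 = -14/13; c = (184·(-18) − 18·(-194))/780 = 3/13.

m = -1.077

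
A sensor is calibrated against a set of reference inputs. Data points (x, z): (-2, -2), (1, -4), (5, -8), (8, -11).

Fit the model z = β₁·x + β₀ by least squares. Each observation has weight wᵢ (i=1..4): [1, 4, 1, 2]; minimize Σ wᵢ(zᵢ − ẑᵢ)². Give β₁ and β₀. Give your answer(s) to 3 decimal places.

β₁ = -0.949, β₀ = -3.273

Normal-equation sums: Σwᵢ·x·x = 161, Σwᵢ·x = 23, Σwᵢ·1 = 8.
For MᵀWz: Σwᵢ·x·z = -228, Σwᵢ·z = -48.
Normal equations: [[161, 23]; [23, 8]]·[β₁, β₀]ᵀ = [-228, -48]ᵀ.
Eliminating β₀: 8·(row 1) − 23·(row 2) gives 759·β₁ = 8·(-228) − 23·(-48) = -720, so β₁ = -240/253.
Then β₀ = ((-48) − 23·(-240/253))/8 = -36/11.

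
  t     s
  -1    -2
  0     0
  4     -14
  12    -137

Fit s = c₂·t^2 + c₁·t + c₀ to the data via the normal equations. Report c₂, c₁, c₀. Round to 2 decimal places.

c₂ = -1.00, c₁ = 0.57, c₀ = -0.25

The normal equations are: 20993·c₂ + 1791·c₁ + 161·c₀ = -19954;  1791·c₂ + 161·c₁ + 15·c₀ = -1698;  161·c₂ + 15·c₁ + 4·c₀ = -153.
(Σt^2·t^2 = 20993, Σt^2·t = 1791, Σt^2 = 161, Σt·t = 161, Σt = 15, Σ1 = 4, Σt^2·s = -19954, Σt·s = -1698, Σs = -153.)
Inverting the 3×3 Gram matrix, [c₂, c₁, c₀]ᵀ = [-110339/110648, 63045/110648, -3445/13831]ᵀ.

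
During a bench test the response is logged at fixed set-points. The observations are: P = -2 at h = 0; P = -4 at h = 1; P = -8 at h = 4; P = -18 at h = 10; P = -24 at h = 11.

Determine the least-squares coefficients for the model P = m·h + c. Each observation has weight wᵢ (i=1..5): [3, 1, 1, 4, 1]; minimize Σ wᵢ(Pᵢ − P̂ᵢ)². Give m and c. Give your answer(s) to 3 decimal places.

Compute the Gram sums: Σwᵢ·h·h = 538, Σwᵢ·h = 56, Σwᵢ·1 = 10.
And Σwᵢ·h·P = -1020, Σwᵢ·P = -114.
So AᵀWA·[m, c]ᵀ = AᵀWP: [[538, 56]; [56, 10]]·[m, c]ᵀ = [-1020, -114]ᵀ.
Determinant 538·10 − 56² = 2244.
m = ((-1020)·10 − 56·(-114))/2244 = -318/187; c = (538·(-114) − 56·(-1020))/2244 = -351/187.

m = -1.701, c = -1.877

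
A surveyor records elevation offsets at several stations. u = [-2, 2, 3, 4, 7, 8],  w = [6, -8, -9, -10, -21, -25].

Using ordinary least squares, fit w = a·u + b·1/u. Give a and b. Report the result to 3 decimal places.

Normal-equation sums: Σu·u = 146, Σu·1/u = 6, Σ1/u·1/u = 20029/28224.
For Mᵀw: Σu·w = -442, Σ1/u·w = -149/8.
Eliminating b: (20029/28224)·(row 1) − 6·(row 2) gives (954085/14112)·a = (20029/28224)·(-442) − 6·(-149/8) = -2849393/14112, so a = -2849393/954085.
Then b = ((-149/8) − 6·(-2849393/954085))/(20029/28224) = -949032/954085.

a = -2.987, b = -0.995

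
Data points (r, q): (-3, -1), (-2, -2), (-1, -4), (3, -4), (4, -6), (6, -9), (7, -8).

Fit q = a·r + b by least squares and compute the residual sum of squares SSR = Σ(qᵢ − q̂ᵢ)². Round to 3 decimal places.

SSR = 6.097

Sums needed: Σr·r = 124, Σr = 14, Σ1 = 7.
And Σr·q = -135, Σq = -34.
So AᵀA·[a, b]ᵀ = Aᵀq: [[124, 14]; [14, 7]]·[a, b]ᵀ = [-135, -34]ᵀ.
Eliminating b: 7·(row 1) − 14·(row 2) gives 672·a = 7·(-135) − 14·(-34) = -469, so a = -67/96.
Then b = ((-34) − 14·(-67/96))/7 = -1163/336.
Residuals: 247/672, 11/168, -277/224, 1045/672, 85/336, -227/168, 233/672; SSR = 4097/672.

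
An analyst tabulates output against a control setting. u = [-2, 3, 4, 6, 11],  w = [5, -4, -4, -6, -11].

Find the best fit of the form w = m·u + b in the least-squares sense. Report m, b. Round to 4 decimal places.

m = -1.1996, b = 1.2780

With design matrix M, MᵀM = [[186, 22]; [22, 5]] and Mᵀw = [-195, -20]ᵀ.
Determinant 186·5 − 22² = 446.
m = ((-195)·5 − 22·(-20))/446 = -535/446; b = (186·(-20) − 22·(-195))/446 = 285/223.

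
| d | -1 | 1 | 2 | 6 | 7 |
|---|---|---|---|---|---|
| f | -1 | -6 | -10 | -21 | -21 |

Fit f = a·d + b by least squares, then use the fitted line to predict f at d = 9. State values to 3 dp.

f̂ = -27.583

With design matrix A, AᵀA = [[91, 15]; [15, 5]] and Aᵀf = [-298, -59]ᵀ.
det = 91·5 − 15² = 230.
a = ((-298)·5 − 15·(-59))/230 = -121/46; b = (91·(-59) − 15·(-298))/230 = -899/230.
At d = 9: f̂ = (-121/46)·(9) + (-899/230)·(1) = -3172/115.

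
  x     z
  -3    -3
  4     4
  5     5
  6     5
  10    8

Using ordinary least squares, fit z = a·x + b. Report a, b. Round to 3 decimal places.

Normal-equation sums: Σx·x = 186, Σx = 22, Σ1 = 5.
Moment sums: Σx·z = 160, Σz = 19.
Normal equations: [[186, 22]; [22, 5]]·[a, b]ᵀ = [160, 19]ᵀ.
Δ = 186·5 − 22² = 446.
a = (160·5 − 22·19)/446 = 191/223; b = (186·19 − 22·160)/446 = 7/223.

a = 0.857, b = 0.031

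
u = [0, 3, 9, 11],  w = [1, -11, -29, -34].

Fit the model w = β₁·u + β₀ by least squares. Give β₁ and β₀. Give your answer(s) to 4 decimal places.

β₁ = -3.1524, β₀ = -0.1238

Normal-equation sums: Σu·u = 211, Σu = 23, Σ1 = 4.
Moment sums: Σu·w = -668, Σw = -73.
MᵀM·[β₁, β₀]ᵀ = Mᵀw becomes [[211, 23]; [23, 4]]·[β₁, β₀]ᵀ = [-668, -73]ᵀ.
Determinant 211·4 − 23² = 315.
β₁ = ((-668)·4 − 23·(-73))/315 = -331/105; β₀ = (211·(-73) − 23·(-668))/315 = -13/105.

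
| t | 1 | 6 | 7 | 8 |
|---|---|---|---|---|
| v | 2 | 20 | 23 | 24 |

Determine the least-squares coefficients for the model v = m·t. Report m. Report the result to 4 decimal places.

Entries of MᵀM: Σt·t = 150.
And Σt·v = 475.
Normal equations: [[150]]·[m]ᵀ = [475]ᵀ.
Hence m = 475 / 150 ≈ 3.16667.

m = 3.1667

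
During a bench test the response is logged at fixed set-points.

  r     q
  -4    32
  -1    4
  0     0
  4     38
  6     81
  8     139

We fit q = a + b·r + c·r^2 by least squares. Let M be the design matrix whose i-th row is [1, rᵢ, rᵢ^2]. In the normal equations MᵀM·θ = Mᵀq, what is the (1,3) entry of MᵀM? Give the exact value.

133

Row 1 ↔ basis 1, column 3 ↔ basis r^2, so (MᵀM)_{1,3} = Σᵢ r^2 = (1)·(16) + (1)·(1) + (1)·(0) + (1)·(16) + (1)·(36) + (1)·(64) = 133.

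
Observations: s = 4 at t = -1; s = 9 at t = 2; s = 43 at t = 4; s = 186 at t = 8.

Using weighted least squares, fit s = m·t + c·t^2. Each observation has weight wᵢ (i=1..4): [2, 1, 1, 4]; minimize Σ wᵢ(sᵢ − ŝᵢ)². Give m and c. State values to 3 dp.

m = -1.523, c = 3.096

Normal-equation sums: Σwᵢ·t·t = 278, Σwᵢ·t·t^2 = 2118, Σwᵢ·t^2·t^2 = 16658.
And Σwᵢ·t·s = 6134, Σwᵢ·t^2·s = 48348.
det = 278·16658 − 2118² = 145000.
m = (6134·16658 − 2118·48348)/145000 = -55223/36250; c = (278·48348 − 2118·6134)/145000 = 112233/36250.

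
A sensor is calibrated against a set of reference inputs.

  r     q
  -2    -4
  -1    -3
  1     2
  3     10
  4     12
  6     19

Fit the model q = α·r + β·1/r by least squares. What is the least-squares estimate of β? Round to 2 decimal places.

β = -0.97

With design matrix X, XᵀX = [[67, 6]; [6, 353/144]] and Xᵀq = [205, 33/2]ᵀ.
Determinant 67·(353/144) − 6² = 18467/144.
α = (205·(353/144) − 6·(33/2))/(18467/144) = 58109/18467; β = (67·(33/2) − 6·205)/(18467/144) = -17928/18467.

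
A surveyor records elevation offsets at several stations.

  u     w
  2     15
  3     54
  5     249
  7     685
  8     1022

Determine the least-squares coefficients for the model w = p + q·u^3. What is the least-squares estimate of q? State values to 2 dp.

Normal-equation sums: Σ1 = 5, Σu^3 = 1015, Σu^3·u^3 = 396211.
And Σw = 2025, Σu^3·w = 790922.
MᵀM·[p, q]ᵀ = Mᵀw becomes [[5, 1015]; [1015, 396211]]·[p, q]ᵀ = [2025, 790922]ᵀ.
Eliminating q: 396211·(row 1) − 1015·(row 2) gives 950830·p = 396211·2025 − 1015·790922 = -458555, so p = -91711/190166.
Then q = (790922 − 1015·(-91711/190166))/396211 = 379847/190166.

q = 2.00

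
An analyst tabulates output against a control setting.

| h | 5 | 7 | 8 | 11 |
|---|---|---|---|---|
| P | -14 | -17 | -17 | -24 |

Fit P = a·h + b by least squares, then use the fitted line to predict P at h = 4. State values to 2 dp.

P̂ = -11.80

Sums needed: Σh·h = 259, Σh = 31, Σ1 = 4.
For AᵀP: Σh·P = -589, ΣP = -72.
So AᵀA·[a, b]ᵀ = AᵀP: [[259, 31]; [31, 4]]·[a, b]ᵀ = [-589, -72]ᵀ.
Δ = 259·4 − 31² = 75.
a = ((-589)·4 − 31·(-72))/75 = -124/75; b = (259·(-72) − 31·(-589))/75 = -389/75.
At h = 4: P̂ = (-124/75)·(4) + (-389/75)·(1) = -59/5.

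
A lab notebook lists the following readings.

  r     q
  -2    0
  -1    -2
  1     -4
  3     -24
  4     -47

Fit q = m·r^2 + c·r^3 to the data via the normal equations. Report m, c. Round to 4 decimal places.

Compute the Gram sums: Σr^2·r^2 = 355, Σr^2·r^3 = 1235, Σr^3·r^3 = 4891.
Moment sums: Σr^2·q = -974, Σr^3·q = -3658.
So XᵀX·[m, c]ᵀ = Xᵀq: [[355, 1235]; [1235, 4891]]·[m, c]ᵀ = [-974, -3658]ᵀ.
Eliminating c: 4891·(row 1) − 1235·(row 2) gives 211080·m = 4891·(-974) − 1235·(-3658) = -246204, so m = -20517/17590.
Then c = ((-3658) − 1235·(-20517/17590))/4891 = -1595/3518.

m = -1.1664, c = -0.4534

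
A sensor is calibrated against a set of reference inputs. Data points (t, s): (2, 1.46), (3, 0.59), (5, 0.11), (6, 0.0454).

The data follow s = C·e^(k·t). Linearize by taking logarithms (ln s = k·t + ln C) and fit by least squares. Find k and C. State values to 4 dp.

k = -0.8621, C = 8.0544

With ln sᵢ as the transformed response and tᵢ as the regressor:
Sums: Σt = 16.0000, Σ(t)² = 74.0000, Σln s = -5.4487, Σt·ln s = -30.4159.
Normal system: [[74.0000, 16.0000]; [16.0000, 4]]·[k, ln C]ᵀ = [-30.4159, -5.4487]ᵀ.
Solving (det = 40.0000): k = -0.86210, ln C = 2.08622, so C = exp(2.08622) = 8.05443.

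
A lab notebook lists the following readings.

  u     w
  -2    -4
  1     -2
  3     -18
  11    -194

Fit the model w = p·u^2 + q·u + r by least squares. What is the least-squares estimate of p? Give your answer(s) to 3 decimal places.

p = -1.490

Forming AᵀA = [[14739, 1351, 135]; [1351, 135, 13]; [135, 13, 4]] and Aᵀw = [-23654, -2182, -218]ᵀ gives AᵀA·[p, q, r]ᵀ = Aᵀw.
Row-reducing yields p = -3346/2245, q = -2756/2245, r = -468/2245.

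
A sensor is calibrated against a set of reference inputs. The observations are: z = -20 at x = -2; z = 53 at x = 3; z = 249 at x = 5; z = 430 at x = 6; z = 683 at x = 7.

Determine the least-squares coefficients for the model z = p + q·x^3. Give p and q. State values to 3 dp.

Entries of MᵀM: Σ1 = 5, Σx^3 = 703, Σx^3·x^3 = 180723.
Moment sums: Σz = 1395, Σx^3·z = 359865.
Normal equations: [[5, 703]; [703, 180723]]·[p, q]ᵀ = [1395, 359865]ᵀ.
Determinant 5·180723 − 703² = 409406.
p = (1395·180723 − 703·359865)/409406 = -438255/204703; q = (5·359865 − 703·1395)/409406 = 409320/204703.

p = -2.141, q = 2.000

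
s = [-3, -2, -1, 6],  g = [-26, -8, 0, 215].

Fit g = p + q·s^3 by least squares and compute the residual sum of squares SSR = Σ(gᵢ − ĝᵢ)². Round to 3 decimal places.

The normal system XᵀX·[p, q]ᵀ = Xᵀg is [[4, 180]; [180, 47450]]·[p, q]ᵀ = [181, 47206]ᵀ.
Eliminating q: 47450·(row 1) − 180·(row 2) gives 157400·p = 47450·181 − 180·47206 = 91370, so p = 9137/15740.
Then q = (47206 − 180·(9137/15740))/47450 = 39061/39350.
Residuals: 17409/78700, -50309/78700, 32437/78700, 463/78700; SSR = 49383/78700.

SSR = 0.627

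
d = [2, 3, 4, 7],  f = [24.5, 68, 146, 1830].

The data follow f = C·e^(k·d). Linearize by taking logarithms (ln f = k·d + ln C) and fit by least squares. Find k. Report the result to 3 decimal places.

k = 0.851

Let Y = ln f. Fitting Y = k·d + ln C by least squares:
XᵀX = [[78.0000, 16.0000]; [16.0000, 4]], rhs = [91.5748, 19.9139]ᵀ  (here Σd = 16.0000, Σ(d)² = 78.0000, Σln f = 19.9139, Σd·ln f = 91.5748).
Slope k = (n·Σd·ln f − Σd·Σln f)/(n·Σ(d)² − (Σd)²) = (4·91.5748 − 16.0000·19.9139)/56.0000 = 0.85138; ln C = (Σln f − k·Σd)/n = 1.57293.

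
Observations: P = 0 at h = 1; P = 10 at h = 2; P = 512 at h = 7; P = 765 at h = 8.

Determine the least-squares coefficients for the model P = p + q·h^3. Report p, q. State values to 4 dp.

Setting ∂/∂p … = 0 gives: 4·p + 864·q = 1287;  864·p + 379858·q = 567376.
Eliminating q: 379858·(row 1) − 864·(row 2) gives 772936·p = 379858·1287 − 864·567376 = -1335618, so p = -667809/386468.
Then q = (567376 − 864·(-667809/386468))/379858 = 144692/96617.

p = -1.7280, q = 1.4976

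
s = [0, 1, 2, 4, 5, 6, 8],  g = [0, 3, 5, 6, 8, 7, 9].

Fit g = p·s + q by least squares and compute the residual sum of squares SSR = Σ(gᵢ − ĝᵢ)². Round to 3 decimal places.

SSR = 7.425

Normal-equation sums: Σs·s = 146, Σs = 26, Σ1 = 7.
For Aᵀg: Σs·g = 191, Σg = 38.
So AᵀA·[p, q]ᵀ = Aᵀg: [[146, 26]; [26, 7]]·[p, q]ᵀ = [191, 38]ᵀ.
det = 146·7 − 26² = 346.
p = (191·7 − 26·38)/346 = 349/346; q = (146·38 − 26·191)/346 = 291/173.
Residuals: -291/173, 107/346, 225/173, 49/173, 441/346, -127/173, -130/173; SSR = 2569/346.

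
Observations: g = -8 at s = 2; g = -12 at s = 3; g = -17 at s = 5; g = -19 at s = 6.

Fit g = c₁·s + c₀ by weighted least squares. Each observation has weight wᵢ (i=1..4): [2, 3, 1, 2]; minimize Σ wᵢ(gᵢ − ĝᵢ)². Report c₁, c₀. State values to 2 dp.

With design matrix A, AᵀWA = [[132, 30]; [30, 8]] and AᵀWg = [-453, -107]ᵀ.
Eliminating c₀: 8·(row 1) − 30·(row 2) gives 156·c₁ = 8·(-453) − 30·(-107) = -414, so c₁ = -69/26.
Then c₀ = ((-107) − 30·(-69/26))/8 = -89/26.

c₁ = -2.65, c₀ = -3.42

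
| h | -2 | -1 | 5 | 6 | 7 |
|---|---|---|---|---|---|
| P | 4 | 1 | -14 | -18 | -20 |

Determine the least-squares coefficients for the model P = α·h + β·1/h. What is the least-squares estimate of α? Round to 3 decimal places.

α = -2.943

From the data, Σh·h = 115, Σh·1/h = 5, Σ1/h·1/h = 29507/22050.
Right-hand side: Σh·P = -327, Σ1/h·P = -408/35.
So XᵀX·[α, β]ᵀ = XᵀP: [[115, 5]; [5, 29507/22050]]·[α, β]ᵀ = [-327, -408/35]ᵀ.
Δ = 115·(29507/22050) − 5² = 568411/4410.
α = ((-327)·(29507/22050) − 5·(-408/35))/(568411/4410) = -8363589/2842055; β = (115·(-408/35) − 5·(-327))/(568411/4410) = 1298430/568411.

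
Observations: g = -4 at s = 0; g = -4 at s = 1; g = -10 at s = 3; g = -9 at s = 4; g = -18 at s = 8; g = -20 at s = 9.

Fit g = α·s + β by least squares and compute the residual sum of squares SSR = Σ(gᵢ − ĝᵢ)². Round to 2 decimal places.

SSR = 5.85

Entries of AᵀA: Σs·s = 171, Σs = 25, Σ1 = 6.
And Σs·g = -394, Σg = -65.
Normal equations: [[171, 25]; [25, 6]]·[α, β]ᵀ = [-394, -65]ᵀ.
Determinant 171·6 − 25² = 401.
α = ((-394)·6 − 25·(-65))/401 = -739/401; β = (171·(-65) − 25·(-394))/401 = -1265/401.
Residuals: -339/401, 400/401, -528/401, 612/401, -41/401, -104/401; SSR = 2346/401.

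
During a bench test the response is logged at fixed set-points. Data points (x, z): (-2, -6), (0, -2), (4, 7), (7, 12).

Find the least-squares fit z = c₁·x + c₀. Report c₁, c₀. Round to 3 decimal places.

Forming MᵀM = [[69, 9]; [9, 4]] and Mᵀz = [124, 11]ᵀ gives MᵀM·[c₁, c₀]ᵀ = Mᵀz.
Determinant 69·4 − 9² = 195.
c₁ = (124·4 − 9·11)/195 = 397/195; c₀ = (69·11 − 9·124)/195 = -119/65.

c₁ = 2.036, c₀ = -1.831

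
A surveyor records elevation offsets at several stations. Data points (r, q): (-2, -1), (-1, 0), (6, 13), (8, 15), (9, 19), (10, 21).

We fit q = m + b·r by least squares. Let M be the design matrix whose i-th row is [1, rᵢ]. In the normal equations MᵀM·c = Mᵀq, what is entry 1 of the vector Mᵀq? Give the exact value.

67

Entry 1 ↔ basis 1, so (Mᵀq)_{1} = Σᵢ qᵢ = (1)·(-1) + (1)·(0) + (1)·(13) + (1)·(15) + (1)·(19) + (1)·(21) = 67.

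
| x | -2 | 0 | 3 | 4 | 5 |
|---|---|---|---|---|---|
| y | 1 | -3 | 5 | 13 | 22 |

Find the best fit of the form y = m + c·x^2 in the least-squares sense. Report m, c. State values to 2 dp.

From the data, Σ1 = 5, Σx^2 = 54, Σx^2·x^2 = 978.
For Aᵀy: Σy = 38, Σx^2·y = 807.
Eliminating c: 978·(row 1) − 54·(row 2) gives 1974·m = 978·38 − 54·807 = -6414, so m = -1069/329.
Then c = (807 − 54·(-1069/329))/978 = 661/658.

m = -3.25, c = 1.00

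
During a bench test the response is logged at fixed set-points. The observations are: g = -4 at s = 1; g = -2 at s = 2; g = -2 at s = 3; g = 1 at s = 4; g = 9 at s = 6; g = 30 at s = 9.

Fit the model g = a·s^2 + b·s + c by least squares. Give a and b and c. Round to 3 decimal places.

Sums needed: Σs^2·s^2 = 8211, Σs^2·s = 1045, Σs^2 = 147, Σs·s = 147, Σs = 25, Σ1 = 6.
Moment sums: Σs^2·g = 2740, Σs·g = 314, Σg = 32.
So XᵀX·[a, b, c]ᵀ = Xᵀg: [[8211, 1045, 147]; [1045, 147, 25]; [147, 25, 6]]·[a, b, c]ᵀ = [2740, 314, 32]ᵀ.
Row-reducing yields a = 16931/31152, b = -13187/10384, c = -20957/7788.

a = 0.543, b = -1.270, c = -2.691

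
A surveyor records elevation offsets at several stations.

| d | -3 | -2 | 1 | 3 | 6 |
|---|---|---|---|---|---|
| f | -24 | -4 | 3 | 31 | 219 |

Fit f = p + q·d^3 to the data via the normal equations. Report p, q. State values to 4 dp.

The normal equations are: 5·p + 209·q = 225;  209·p + 48179·q = 48824.
Eliminating q: 48179·(row 1) − 209·(row 2) gives 197214·p = 48179·225 − 209·48824 = 636059, so p = 636059/197214.
Then q = (48824 − 209·(636059/197214))/48179 = 197095/197214.

p = 3.2252, q = 0.9994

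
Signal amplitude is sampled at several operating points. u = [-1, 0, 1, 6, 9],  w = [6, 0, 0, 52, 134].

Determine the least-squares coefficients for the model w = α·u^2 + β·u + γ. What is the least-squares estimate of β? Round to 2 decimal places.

β = -3.60

Entries of MᵀM: Σu^2·u^2 = 7859, Σu^2·u = 945, Σu^2 = 119, Σu·u = 119, Σu = 15, Σ1 = 5.
Moment sums: Σu^2·w = 12732, Σu·w = 1512, Σw = 192.
Normal equations: [[7859, 945, 119]; [945, 119, 15]; [119, 15, 5]]·[α, β, γ]ᵀ = [12732, 1512, 192]ᵀ.
Inverting the 3×3 Gram matrix, [α, β, γ]ᵀ = [22354/10933, -39336/10933, 5810/10933]ᵀ.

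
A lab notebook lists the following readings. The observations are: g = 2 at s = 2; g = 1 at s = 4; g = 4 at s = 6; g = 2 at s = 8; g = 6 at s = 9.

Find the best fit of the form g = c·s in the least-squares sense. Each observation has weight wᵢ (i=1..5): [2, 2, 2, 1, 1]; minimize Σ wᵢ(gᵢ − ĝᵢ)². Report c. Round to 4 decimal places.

Setting ∂/∂c … = 0 gives: 257·c = 134.
(Σwᵢ·s·s = 257, Σwᵢ·s·g = 134.)
c = 134/257 = 0.521401.

c = 0.5214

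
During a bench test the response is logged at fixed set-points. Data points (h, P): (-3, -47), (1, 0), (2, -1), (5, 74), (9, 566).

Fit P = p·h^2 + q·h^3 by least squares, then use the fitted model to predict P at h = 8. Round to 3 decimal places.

P̂ = 382.457

XᵀX·[p, q]ᵀ = XᵀP reads: 7284·p + 61964·q = 47269;  61964·p + 547860·q = 423125.
(Σh^2·h^2 = 7284, Σh^2·h^3 = 61964, Σh^3·h^3 = 547860, Σh^2·P = 47269, Σh^3·P = 423125.)
det = 7284·547860 − 61964² = 151074944.
p = (47269·547860 − 61964·423125)/151074944 = -40215395/18884368; q = (7284·423125 − 61964·47269)/151074944 = 19133273/18884368.
At h = 8: P̂ = (-40215395/18884368)·(64) + (19133273/18884368)·(512) = 451403156/1180273.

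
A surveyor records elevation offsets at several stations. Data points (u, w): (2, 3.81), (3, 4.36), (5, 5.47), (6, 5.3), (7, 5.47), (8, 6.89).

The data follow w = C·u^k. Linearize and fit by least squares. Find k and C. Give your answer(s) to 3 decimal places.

With ln wᵢ as the transformed response and ln uᵢ as the regressor:
XᵀX = [[15.5987, 9.2183]; [9.2183, 6]], rhs = [15.5880, 9.8064]ᵀ  (here Σln u = 9.2183, Σ(ln u)² = 15.5987, Σln w = 9.8064, Σln u·ln w = 15.5880).
Δ = 15.5987·6 − (9.2183)² = 8.6152; k = (15.5880·6 − 9.2183·9.8064)/8.6152 = 0.36321, ln C = (15.5987·9.8064 − 9.2183·15.5880)/8.6152 = 1.07638, so C = exp(1.07638) = 2.93404.

k = 0.363, C = 2.934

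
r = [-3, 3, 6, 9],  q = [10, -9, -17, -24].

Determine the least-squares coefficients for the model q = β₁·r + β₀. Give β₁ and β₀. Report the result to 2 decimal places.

Compute the Gram sums: Σr·r = 135, Σr = 15, Σ1 = 4.
And Σr·q = -375, Σq = -40.
AᵀA·[β₁, β₀]ᵀ = Aᵀq becomes [[135, 15]; [15, 4]]·[β₁, β₀]ᵀ = [-375, -40]ᵀ.
Eliminating β₀: 4·(row 1) − 15·(row 2) gives 315·β₁ = 4·(-375) − 15·(-40) = -900, so β₁ = -20/7.
Then β₀ = ((-40) − 15·(-20/7))/4 = 5/7.

β₁ = -2.86, β₀ = 0.71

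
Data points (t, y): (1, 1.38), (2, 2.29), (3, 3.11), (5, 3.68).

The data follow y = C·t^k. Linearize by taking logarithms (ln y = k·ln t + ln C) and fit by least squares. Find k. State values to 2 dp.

k = 0.63

Taking logs, ln y = k·ln t + ln C, so regress ln y on ln t.
Σln t = 3.4012, Σ(ln t)² = 4.2777, Σln y = 3.5882, Σln t·ln y = 3.9178.
Equations: 4.2777·k + 3.4012·ln C = 3.9178;  3.4012·k + 4·ln C = 3.5882.
Solving (det = 5.5426): k = 0.62552, ln C = 0.36516.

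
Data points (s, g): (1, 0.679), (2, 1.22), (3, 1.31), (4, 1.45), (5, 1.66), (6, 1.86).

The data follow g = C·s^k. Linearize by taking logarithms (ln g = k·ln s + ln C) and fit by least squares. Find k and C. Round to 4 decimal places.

With ln gᵢ as the transformed response and ln sᵢ as the regressor:
XᵀX = [[9.4099, 6.5793]; [6.5793, 6]], rhs = [2.8772, 1.5807]ᵀ  (here Σln s = 6.5793, Σ(ln s)² = 9.4099, Σln g = 1.5807, Σln s·ln g = 2.8772).
Solving (det = 13.1729): k = 0.52102, ln C = -0.30787, so C = exp(-0.30787) = 0.73501.

k = 0.5210, C = 0.7350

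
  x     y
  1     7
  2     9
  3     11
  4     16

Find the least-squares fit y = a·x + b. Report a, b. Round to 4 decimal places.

MᵀM·[a, b]ᵀ = Mᵀy reads: 30·a + 10·b = 122;  10·a + 4·b = 43.
(Σx·x = 30, Σx = 10, Σ1 = 4, Σx·y = 122, Σy = 43.)
Eliminating b: 4·(row 1) − 10·(row 2) gives 20·a = 4·122 − 10·43 = 58, so a = 29/10.
Then b = (43 − 10·(29/10))/4 = 7/2.

a = 2.9000, b = 3.5000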